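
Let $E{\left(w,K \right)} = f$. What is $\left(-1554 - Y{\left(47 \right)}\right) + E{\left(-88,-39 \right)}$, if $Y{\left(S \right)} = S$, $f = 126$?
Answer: $-1475$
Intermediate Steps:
$E{\left(w,K \right)} = 126$
$\left(-1554 - Y{\left(47 \right)}\right) + E{\left(-88,-39 \right)} = \left(-1554 - 47\right) + 126 = -1601 + 126 = -1475$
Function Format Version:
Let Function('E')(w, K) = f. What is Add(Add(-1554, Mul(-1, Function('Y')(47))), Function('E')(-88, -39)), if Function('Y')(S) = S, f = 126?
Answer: -1475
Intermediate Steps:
Function('E')(w, K) = 126
Add(Add(-1554, Mul(-1, Function('Y')(47))), Function('E')(-88, -39)) = Add(Add(-1554, Mul(-1, 47)), 126) = Add(Add(-1554, -47), 126) = Add(-1601, 126) = -1475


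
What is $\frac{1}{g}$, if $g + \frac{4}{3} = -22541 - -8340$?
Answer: $- \frac{3}{42607} \approx -7.0411 \cdot 10^{-5}$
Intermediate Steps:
$g = - \frac{42607}{3}$ ($g = - \frac{4}{3} - 14201 = - \frac{42607}{3} \approx -14202.0$)
$\frac{1}{g} = \frac{1}{- \frac{42607}{3}} = - \frac{3}{42607}$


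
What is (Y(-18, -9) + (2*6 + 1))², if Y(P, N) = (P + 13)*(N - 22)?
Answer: 28224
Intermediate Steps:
Y(P, N) = (-22 + N)*(13 + P) (Y(P, N) = (13 + P)*(-22 + N) = (-22 + N)*(13 + P))
(Y(-18, -9) + (2*6 + 1))² = ((-286 - 22*(-18) + 13*(-9) - 9*(-18)) + (2*6 + 1))² = ((-286 + 396 - 117 + 162) + (12 + 1))² = (155 + 13)² = 168² = 28224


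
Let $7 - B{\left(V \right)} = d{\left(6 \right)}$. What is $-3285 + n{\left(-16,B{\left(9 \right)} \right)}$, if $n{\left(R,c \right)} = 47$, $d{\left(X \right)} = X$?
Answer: $-3238$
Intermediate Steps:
$B{\left(V \right)} = 1$ ($B{\left(V \right)} = 7 - 6 = 1$)
$-3285 + n{\left(-16,B{\left(9 \right)} \right)} = -3285 + 47 = -3238$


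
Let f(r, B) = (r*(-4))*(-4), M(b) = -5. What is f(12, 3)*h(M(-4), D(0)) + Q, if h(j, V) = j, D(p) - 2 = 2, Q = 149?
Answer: -811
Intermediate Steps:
D(p) = 4 (D(p) = 2 + 2 = 4)
f(r, B) = 16*r (f(r, B) = -4*r*(-4) = 16*r)
f(12, 3)*h(M(-4), D(0)) + Q = (16*12)*(-5) + 149 = 192*(-5) + 149 = -960 + 149 = -811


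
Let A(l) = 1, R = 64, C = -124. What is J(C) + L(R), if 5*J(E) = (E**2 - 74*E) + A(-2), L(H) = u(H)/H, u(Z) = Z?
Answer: 24558/5 ≈ 4911.6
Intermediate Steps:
L(H) = 1 (L(H) = H/H = 1)
J(E) = 1/5 - 74*E/5 + E**2/5 (J(E) = ((E**2 - 74*E) + 1)/5 = (1 + E**2 - 74*E)/5 = 1/5 - 74*E/5 + E**2/5)
J(C) + L(R) = (1/5 - 74/5*(-124) + (1/5)*(-124)**2) + 1 = (1/5 + 9176/5 + (1/5)*15376) + 1 = (1/5 + 9176/5 + 15376/5) + 1 = 24553/5 + 1 = 24558/5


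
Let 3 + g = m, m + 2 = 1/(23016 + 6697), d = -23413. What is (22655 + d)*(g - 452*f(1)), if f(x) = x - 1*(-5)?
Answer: 61193506760/29713 ≈ 2.0595e+6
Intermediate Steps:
m = -59425/29713 (m = -2 + 1/(23016 + 6697) = -2 + 1/29713 = -59425/29713 ≈ -2.0000)
f(x) = 5 + x (f(x) = x + 5 = 5 + x)
g = -148564/29713 (g = -3 - 59425/29713 = -148564/29713 ≈ -5.0000)
(22655 + d)*(g - 452*f(1)) = (22655 - 23413)*(-148564/29713 - 452*(5 + 1)) = -758*(-148564/29713 - 452*6) = -758*(-148564/29713 - 2712) = -758*(-80730220/29713) = 61193506760/29713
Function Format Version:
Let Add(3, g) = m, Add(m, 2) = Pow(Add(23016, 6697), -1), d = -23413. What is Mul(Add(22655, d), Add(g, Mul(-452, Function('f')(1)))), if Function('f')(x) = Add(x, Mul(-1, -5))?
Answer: Rational(61193506760, 29713) ≈ 2.0595e+6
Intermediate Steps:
m = Rational(-59425, 29713) (m = Add(-2, Pow(Add(23016, 6697), -1)) = Add(-2, Pow(29713, -1)) = Add(-2, Rational(1, 29713)) = Rational(-59425, 29713) ≈ -2.0000)
Function('f')(x) = Add(5, x) (Function('f')(x) = Add(x, 5) = Add(5, x))
g = Rational(-148564, 29713) (g = Add(-3, Rational(-59425, 29713)) = Rational(-148564, 29713) ≈ -5.0000)
Mul(Add(22655, d), Add(g, Mul(-452, Function('f')(1)))) = Mul(Add(22655, -23413), Add(Rational(-148564, 29713), Mul(-452, Add(5, 1)))) = Mul(-758, Add(Rational(-148564, 29713), Mul(-452, 6))) = Mul(-758, Add(Rational(-148564, 29713), -2712)) = Mul(-758, Rational(-80730220, 29713)) = Rational(61193506760, 29713)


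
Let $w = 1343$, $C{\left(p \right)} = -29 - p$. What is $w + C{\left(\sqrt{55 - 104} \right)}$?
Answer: $1314 - 7 i \approx 1314.0 - 7.0 i$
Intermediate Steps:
$w + C{\left(\sqrt{55 - 104} \right)} = 1343 - \left(29 + \sqrt{55 - 104}\right) = 1343 - \left(29 + \sqrt{-49}\right) = 1343 - \left(29 + 7 i\right) = 1314 - 7 i$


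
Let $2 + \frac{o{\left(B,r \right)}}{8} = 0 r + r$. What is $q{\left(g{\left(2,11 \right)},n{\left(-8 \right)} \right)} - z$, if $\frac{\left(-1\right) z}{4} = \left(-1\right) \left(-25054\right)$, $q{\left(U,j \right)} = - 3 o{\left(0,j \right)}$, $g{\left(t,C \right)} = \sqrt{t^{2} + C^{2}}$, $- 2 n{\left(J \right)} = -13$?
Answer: $100108$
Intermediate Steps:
$n{\left(J \right)} = \frac{13}{2}$ ($n{\left(J \right)} = \left(- \frac{1}{2}\right) \left(-13\right) = \frac{13}{2}$)
$o{\left(B,r \right)} = -16 + 8 r$ ($o{\left(B,r \right)} = -16 + 8 \left(0 r + r\right) = -16 + 8 \left(0 + r\right) = -16 + 8 r$)
$g{\left(t,C \right)} = \sqrt{C^{2} + t^{2}}$
$q{\left(U,j \right)} = 48 - 24 j$ ($q{\left(U,j \right)} = - 3 \left(-16 + 8 j\right) = 48 - 24 j$)
$z = -100216$ ($z = - 4 \left(\left(-1\right) \left(-25054\right)\right) = \left(-4\right) 25054 = -100216$)
$q{\left(g{\left(2,11 \right)},n{\left(-8 \right)} \right)} - z = \left(48 - 156\right) - -100216 = \left(48 - 156\right) + 100216 = -108 + 100216 = 100108$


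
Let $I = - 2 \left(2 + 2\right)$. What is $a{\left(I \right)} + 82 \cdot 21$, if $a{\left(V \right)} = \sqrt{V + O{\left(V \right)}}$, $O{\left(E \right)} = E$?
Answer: $1722 + 4 i \approx 1722.0 + 4.0 i$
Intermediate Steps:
$I = -8$ ($I = \left(-2\right) 4 = -8$)
$a{\left(V \right)} = \sqrt{2} \sqrt{V}$ ($a{\left(V \right)} = \sqrt{V + V} = \sqrt{2 V} = \sqrt{2} \sqrt{V}$)
$a{\left(I \right)} + 82 \cdot 21 = \sqrt{2} \sqrt{-8} + 82 \cdot 21 = \sqrt{2} \cdot 2 i \sqrt{2} + 1722 = 4 i + 1722 = 1722 + 4 i$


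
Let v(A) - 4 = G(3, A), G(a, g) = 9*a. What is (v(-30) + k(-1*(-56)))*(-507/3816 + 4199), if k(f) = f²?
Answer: 16914817153/1272 ≈ 1.3298e+7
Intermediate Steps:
v(A) = 31 (v(A) = 4 + 9*3 = 4 + 27 = 31)
(v(-30) + k(-1*(-56)))*(-507/3816 + 4199) = (31 + (-1*(-56))²)*(-507/3816 + 4199) = (31 + 56²)*(-507*1/3816 + 4199) = (31 + 3136)*(-169/1272 + 4199) = 3167*(5340959/1272) = 16914817153/1272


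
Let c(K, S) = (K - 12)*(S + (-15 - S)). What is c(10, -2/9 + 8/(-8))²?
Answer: 900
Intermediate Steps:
c(K, S) = 180 - 15*K (c(K, S) = (-12 + K)*(-15) = 180 - 15*K)
c(10, -2/9 + 8/(-8))² = (180 - 15*10)² = (180 - 150)² = 30² = 900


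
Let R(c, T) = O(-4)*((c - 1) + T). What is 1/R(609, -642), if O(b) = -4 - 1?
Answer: 1/170 ≈ 0.0058824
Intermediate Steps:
O(b) = -5
R(c, T) = 5 - 5*T - 5*c (R(c, T) = -5*((c - 1) + T) = -5*((-1 + c) + T) = -5*(-1 + T + c) = 5 - 5*T - 5*c)
1/R(609, -642) = 1/(5 - 5*(-642) - 5*609) = 1/(5 + 3210 - 3045) = 1/170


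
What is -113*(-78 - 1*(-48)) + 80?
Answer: 3470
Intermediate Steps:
-113*(-78 - 1*(-48)) + 80 = -113*(-78 + 48) + 80 = -113*(-30) + 80 = 3390 + 80 = 3470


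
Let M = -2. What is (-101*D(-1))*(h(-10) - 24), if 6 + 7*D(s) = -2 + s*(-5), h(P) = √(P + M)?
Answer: -7272/7 + 606*I*√3/7 ≈ -1038.9 + 149.95*I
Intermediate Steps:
h(P) = √(-2 + P) (h(P) = √(P - 2) = √(-2 + P))
D(s) = -8/7 - 5*s/7 (D(s) = -6/7 + (-2 + s*(-5))/7 = -6/7 + (-2 - 5*s)/7 = -6/7 + (-2/7 - 5*s/7) = -8/7 - 5*s/7)
(-101*D(-1))*(h(-10) - 24) = (-101*(-8/7 - 5/7*(-1)))*(√(-2 - 10) - 24) = (-101*(-8/7 + 5/7))*(√(-12) - 24) = (-101*(-3/7))*(2*I*√3 - 24) = 303*(-24 + 2*I*√3)/7 = -7272/7 + 606*I*√3/7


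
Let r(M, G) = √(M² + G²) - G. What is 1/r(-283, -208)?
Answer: -208/80089 + √123353/80089 ≈ 0.0017882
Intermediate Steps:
r(M, G) = √(G² + M²) - G
1/r(-283, -208) = 1/(√((-208)² + (-283)²) - 1*(-208)) = 1/(√(43264 + 80089) + 208) = 1/(√123353 + 208) = 1/(208 + √123353)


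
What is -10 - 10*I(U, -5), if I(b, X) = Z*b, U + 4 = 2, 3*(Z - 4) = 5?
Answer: 310/3 ≈ 103.33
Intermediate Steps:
Z = 17/3 (Z = 4 + (⅓)*5 = 4 + 5/3 = 17/3 ≈ 5.6667)
U = -2 (U = -4 + 2 = -2)
I(b, X) = 17*b/3
-10 - 10*I(U, -5) = -10 - 170*(-2)/3 = -10 - 10*(-34/3) = -10 + 340/3 = 310/3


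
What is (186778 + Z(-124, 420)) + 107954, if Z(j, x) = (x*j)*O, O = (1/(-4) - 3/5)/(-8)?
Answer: 578397/2 ≈ 2.8920e+5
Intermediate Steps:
O = 17/160 (O = (1*(-¼) - 3*⅕)*(-⅛) = (-¼ - ⅗)*(-⅛) = -17/20*(-⅛) = 17/160 ≈ 0.10625)
Z(j, x) = 17*j*x/160 (Z(j, x) = (x*j)*(17/160) = (j*x)*(17/160) = 17*j*x/160)
(186778 + Z(-124, 420)) + 107954 = (186778 + (17/160)*(-124)*420) + 107954 = (186778 - 11067/2) + 107954 = 362489/2 + 107954 = 578397/2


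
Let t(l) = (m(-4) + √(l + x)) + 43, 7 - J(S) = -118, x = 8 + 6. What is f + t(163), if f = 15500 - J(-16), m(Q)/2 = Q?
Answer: 15410 + √177 ≈ 15423.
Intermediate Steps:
x = 14
m(Q) = 2*Q
J(S) = 125 (J(S) = 7 - 1*(-118) = 7 + 118 = 125)
f = 15375 (f = 15500 - 1*125 = 15500 - 125 = 15375)
t(l) = 35 + √(14 + l) (t(l) = (2*(-4) + √(l + 14)) + 43 = (-8 + √(14 + l)) + 43 = 35 + √(14 + l))
f + t(163) = 15375 + (35 + √(14 + 163)) = 15375 + (35 + √177) = 15410 + √177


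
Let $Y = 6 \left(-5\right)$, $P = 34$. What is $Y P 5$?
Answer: $-5100$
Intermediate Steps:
$Y = -30$
$Y P 5 = \left(-30\right) 34 \cdot 5 = \left(-1020\right) 5 = -5100$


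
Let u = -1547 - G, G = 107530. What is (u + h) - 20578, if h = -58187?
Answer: -187842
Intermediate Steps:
u = -109077 (u = -1547 - 1*107530 = -1547 - 107530 = -109077)
(u + h) - 20578 = (-109077 - 58187) - 20578 = -167264 - 20578 = -187842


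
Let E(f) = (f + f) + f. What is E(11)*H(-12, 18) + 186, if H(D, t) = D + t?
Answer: 384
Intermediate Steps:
E(f) = 3*f (E(f) = 2*f + f = 3*f)
E(11)*H(-12, 18) + 186 = (3*11)*(-12 + 18) + 186 = 33*6 + 186 = 198 + 186 = 384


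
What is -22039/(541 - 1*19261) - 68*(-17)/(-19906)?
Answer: 208534007/186320160 ≈ 1.1192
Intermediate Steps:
-22039/(541 - 1*19261) - 68*(-17)/(-19906) = -22039/(541 - 19261) + 1156*(-1/19906) = -22039/(-18720) - 578/9953 = -22039*(-1/18720) - 578/9953 = 22039/18720 - 578/9953 = 208534007/186320160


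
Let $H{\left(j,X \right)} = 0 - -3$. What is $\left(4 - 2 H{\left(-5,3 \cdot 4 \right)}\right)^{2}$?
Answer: $4$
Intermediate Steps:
$H{\left(j,X \right)} = 3$ ($H{\left(j,X \right)} = 0 + 3 = 3$)
$\left(4 - 2 H{\left(-5,3 \cdot 4 \right)}\right)^{2} = \left(4 - 6\right)^{2} = \left(-2\right)^{2} = 4$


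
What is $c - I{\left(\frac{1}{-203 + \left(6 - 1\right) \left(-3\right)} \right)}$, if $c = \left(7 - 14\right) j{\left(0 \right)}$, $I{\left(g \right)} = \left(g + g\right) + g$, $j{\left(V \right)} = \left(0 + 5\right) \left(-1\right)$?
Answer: $\frac{7633}{218} \approx 35.014$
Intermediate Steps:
$j{\left(V \right)} = -5$ ($j{\left(V \right)} = 5 \left(-1\right) = -5$)
$I{\left(g \right)} = 3 g$ ($I{\left(g \right)} = 2 g + g = 3 g$)
$c = 35$ ($c = \left(7 - 14\right) \left(-5\right) = \left(-7\right) \left(-5\right) = 35$)
$c - I{\left(\frac{1}{-203 + \left(6 - 1\right) \left(-3\right)} \right)} = 35 - \frac{3}{-203 + \left(6 - 1\right) \left(-3\right)} = 35 - \frac{3}{-203 + 5 \left(-3\right)} = 35 - \frac{3}{-203 - 15} = 35 - \frac{3}{-218} = 35 - 3 \left(- \frac{1}{218}\right) = 35 - - \frac{3}{218} = 35 + \frac{3}{218} = \frac{7633}{218}$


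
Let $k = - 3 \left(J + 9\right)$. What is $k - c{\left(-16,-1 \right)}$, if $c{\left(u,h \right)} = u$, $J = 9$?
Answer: $-38$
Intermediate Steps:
$k = -54$ ($k = - 3 \left(9 + 9\right) = \left(-3\right) 18 = -54$)
$k - c{\left(-16,-1 \right)} = -54 - -16 = -54 + 16 = -38$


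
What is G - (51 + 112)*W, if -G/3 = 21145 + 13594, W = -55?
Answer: -95252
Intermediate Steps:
G = -104217 (G = -3*(21145 + 13594) = -3*34739 = -104217)
G - (51 + 112)*W = -104217 - (51 + 112)*(-55) = -104217 - 163*(-55) = -104217 - 1*(-8965) = -104217 + 8965 = -95252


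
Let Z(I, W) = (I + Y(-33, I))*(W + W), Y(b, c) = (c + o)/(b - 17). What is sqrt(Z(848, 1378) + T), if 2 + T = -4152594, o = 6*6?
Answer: 6*I*sqrt(1294607)/5 ≈ 1365.4*I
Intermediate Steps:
o = 36
T = -4152596 (T = -2 - 4152594 = -4152596)
Y(b, c) = (36 + c)/(-17 + b) (Y(b, c) = (c + 36)/(b - 17) = (36 + c)/(-17 + b))
Z(I, W) = 2*W*(-18/25 + 49*I/50) (Z(I, W) = (I + (36 + I)/(-17 - 33))*(W + W) = (I + (36 + I)/(-50))*(2*W) = (I - (36 + I)/50)*(2*W) = (I + (-18/25 - I/50))*(2*W) = (-18/25 + 49*I/50)*(2*W) = 2*W*(-18/25 + 49*I/50))
sqrt(Z(848, 1378) + T) = sqrt((1/25)*1378*(-36 + 49*848) - 4152596) = sqrt((1/25)*1378*(-36 + 41552) - 4152596) = sqrt((1/25)*1378*41516 - 4152596) = sqrt(57209048/25 - 4152596) = sqrt(-46605852/25) = 6*I*sqrt(1294607)/5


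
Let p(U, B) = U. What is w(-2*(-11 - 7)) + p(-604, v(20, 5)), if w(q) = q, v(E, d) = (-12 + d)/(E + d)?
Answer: -568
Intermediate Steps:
v(E, d) = (-12 + d)/(E + d)
w(-2*(-11 - 7)) + p(-604, v(20, 5)) = -2*(-11 - 7) - 604 = -2*(-18) - 604 = 36 - 604 = -568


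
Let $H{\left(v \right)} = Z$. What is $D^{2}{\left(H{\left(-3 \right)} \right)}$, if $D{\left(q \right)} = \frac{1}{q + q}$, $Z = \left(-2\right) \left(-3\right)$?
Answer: $\frac{1}{144} \approx 0.0069444$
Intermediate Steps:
$Z = 6$
$H{\left(v \right)} = 6$
$D{\left(q \right)} = \frac{1}{2 q}$
$D^{2}{\left(H{\left(-3 \right)} \right)} = \left(\frac{1}{2 \cdot 6}\right)^{2} = \left(\frac{1}{2} \cdot \frac{1}{6}\right)^{2} = \left(\frac{1}{12}\right)^{2} = \frac{1}{144}$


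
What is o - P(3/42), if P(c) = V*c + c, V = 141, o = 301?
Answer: 2036/7 ≈ 290.86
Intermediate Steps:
P(c) = 142*c (P(c) = 141*c + c = 142*c)
o - P(3/42) = 301 - 142*3/42 = 301 - 142*3*(1/42) = 301 - 142/14 = 301 - 1*71/7 = 301 - 71/7 = 2036/7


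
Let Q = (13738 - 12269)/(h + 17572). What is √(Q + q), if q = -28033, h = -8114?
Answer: 57*I*√771820090/9458 ≈ 167.43*I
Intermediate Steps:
Q = 1469/9458 (Q = (13738 - 12269)/(-8114 + 17572) = 1469/9458 ≈ 0.15532)
√(Q + q) = √(1469/9458 - 28033) = √(-265134645/9458) = 57*I*√771820090/9458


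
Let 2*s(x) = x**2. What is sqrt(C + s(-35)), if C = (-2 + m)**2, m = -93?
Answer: 5*sqrt(1542)/2 ≈ 98.171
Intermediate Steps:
s(x) = x**2/2
C = 9025 (C = (-2 - 93)**2 = (-95)**2 = 9025)
sqrt(C + s(-35)) = sqrt(9025 + (1/2)*(-35)**2) = sqrt(9025 + (1/2)*1225) = sqrt(9025 + 1225/2) = sqrt(19275/2) = 5*sqrt(1542)/2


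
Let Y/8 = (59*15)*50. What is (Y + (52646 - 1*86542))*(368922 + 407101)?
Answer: 248408066392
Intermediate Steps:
Y = 354000 (Y = 8*((59*15)*50) = 8*(885*50) = 8*44250 = 354000)
(Y + (52646 - 1*86542))*(368922 + 407101) = (354000 + (52646 - 1*86542))*(368922 + 407101) = (354000 + (52646 - 86542))*776023 = (354000 - 33896)*776023 = 320104*776023 = 248408066392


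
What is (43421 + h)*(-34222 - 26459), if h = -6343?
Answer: -2249930118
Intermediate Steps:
(43421 + h)*(-34222 - 26459) = (43421 - 6343)*(-34222 - 26459) = 37078*(-60681) = -2249930118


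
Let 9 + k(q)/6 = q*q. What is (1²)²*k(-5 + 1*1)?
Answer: 42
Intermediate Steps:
k(q) = -54 + 6*q² (k(q) = -54 + 6*(q*q) = -54 + 6*q²)
(1²)²*k(-5 + 1*1) = (1²)²*(-54 + 6*(-5 + 1*1)²) = 1²*(-54 + 6*(-5 + 1)²) = 1*(-54 + 6*(-4)²) = 1*(-54 + 6*16) = 1*(-54 + 96) = 1*42 = 42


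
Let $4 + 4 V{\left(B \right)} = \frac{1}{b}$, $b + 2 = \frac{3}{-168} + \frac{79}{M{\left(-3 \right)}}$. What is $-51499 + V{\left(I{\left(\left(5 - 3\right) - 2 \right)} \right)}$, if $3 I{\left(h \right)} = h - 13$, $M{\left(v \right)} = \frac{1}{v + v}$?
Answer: $- \frac{1372835514}{26657} \approx -51500.0$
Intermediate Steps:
$M{\left(v \right)} = \frac{1}{2 v}$
$b = - \frac{26657}{56}$ ($b = -2 + \left(\frac{3}{-168} + \frac{79}{\frac{1}{2} \frac{1}{-3}}\right) = -2 + \left(3 \left(- \frac{1}{168}\right) + \frac{79}{\frac{1}{2} \left(- \frac{1}{3}\right)}\right) = -2 + \left(- \frac{1}{56} + \frac{79}{- \frac{1}{6}}\right) = -2 + \left(- \frac{1}{56} + 79 \left(-6\right)\right) = -2 - \frac{26545}{56} = - \frac{26657}{56} \approx -476.02$)
$I{\left(h \right)} = - \frac{13}{3} + \frac{h}{3}$ ($I{\left(h \right)} = \frac{h - 13}{3} = \frac{-13 + h}{3} = - \frac{13}{3} + \frac{h}{3}$)
$V{\left(B \right)} = - \frac{26671}{26657}$ ($V{\left(B \right)} = -1 + \frac{1}{4 \left(- \frac{26657}{56}\right)} = -1 + \frac{1}{4} \left(- \frac{56}{26657}\right) = -1 - \frac{14}{26657} = - \frac{26671}{26657}$)
$-51499 + V{\left(I{\left(\left(5 - 3\right) - 2 \right)} \right)} = -51499 - \frac{26671}{26657} = - \frac{1372835514}{26657}$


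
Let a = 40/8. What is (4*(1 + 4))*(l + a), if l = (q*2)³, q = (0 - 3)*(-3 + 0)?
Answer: 116740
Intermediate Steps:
q = 9 (q = -3*(-3) = 9)
a = 5 (a = 40*(⅛) = 5)
l = 5832 (l = (9*2)³ = 18³ = 5832)
(4*(1 + 4))*(l + a) = (4*(1 + 4))*(5832 + 5) = (4*5)*5837 = 20*5837 = 116740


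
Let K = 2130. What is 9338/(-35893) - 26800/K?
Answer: -98182234/7645209 ≈ -12.842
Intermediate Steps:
9338/(-35893) - 26800/K = 9338/(-35893) - 26800/2130 = 9338*(-1/35893) - 26800*1/2130 = -9338/35893 - 2680/213 = -98182234/7645209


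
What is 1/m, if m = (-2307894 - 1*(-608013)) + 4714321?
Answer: 1/3014440 ≈ 3.3174e-7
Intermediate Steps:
m = 3014440 (m = (-2307894 + 608013) + 4714321 = -1699881 + 4714321 = 3014440)
1/m = 1/3014440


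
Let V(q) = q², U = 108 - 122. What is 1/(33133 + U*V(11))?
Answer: 1/31439 ≈ 3.1808e-5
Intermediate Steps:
U = -14
1/(33133 + U*V(11)) = 1/(33133 - 14*11²) = 1/(33133 - 14*121) = 1/(33133 - 1694) = 1/31439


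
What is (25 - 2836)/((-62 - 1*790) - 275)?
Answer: 2811/1127 ≈ 2.4942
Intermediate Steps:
(25 - 2836)/((-62 - 1*790) - 275) = -2811/((-62 - 790) - 275) = -2811/(-852 - 275) = -2811/(-1127) = -2811*(-1/1127) = 2811/1127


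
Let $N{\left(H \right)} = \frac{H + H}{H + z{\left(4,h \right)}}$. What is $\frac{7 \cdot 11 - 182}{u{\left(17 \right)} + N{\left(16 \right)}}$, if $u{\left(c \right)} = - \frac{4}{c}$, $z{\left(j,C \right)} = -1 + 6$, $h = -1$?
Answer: $- \frac{7497}{92} \approx -81.489$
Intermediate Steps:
$z{\left(j,C \right)} = 5$
$N{\left(H \right)} = \frac{2 H}{5 + H}$ ($N{\left(H \right)} = \frac{H + H}{H + 5} = \frac{2 H}{5 + H}$)
$\frac{7 \cdot 11 - 182}{u{\left(17 \right)} + N{\left(16 \right)}} = \frac{7 \cdot 11 - 182}{- \frac{4}{17} + 2 \cdot 16 \frac{1}{5 + 16}} = \frac{77 - 182}{\left(-4\right) \frac{1}{17} + 2 \cdot 16 \cdot \frac{1}{21}} = - \frac{105}{- \frac{4}{17} + 2 \cdot 16 \cdot \frac{1}{21}} = - \frac{105}{- \frac{4}{17} + \frac{32}{21}} = - \frac{105}{\frac{460}{357}} = \left(-105\right) \frac{357}{460} = - \frac{7497}{92}$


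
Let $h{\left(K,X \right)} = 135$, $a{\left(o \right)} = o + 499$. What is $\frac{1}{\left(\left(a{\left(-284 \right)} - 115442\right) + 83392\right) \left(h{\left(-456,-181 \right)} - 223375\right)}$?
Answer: $\frac{1}{7106845400} \approx 1.4071 \cdot 10^{-10}$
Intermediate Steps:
$a{\left(o \right)} = 499 + o$
$\frac{1}{\left(\left(a{\left(-284 \right)} - 115442\right) + 83392\right) \left(h{\left(-456,-181 \right)} - 223375\right)} = \frac{1}{\left(\left(\left(499 - 284\right) - 115442\right) + 83392\right) \left(135 - 223375\right)} = \frac{1}{\left(\left(215 - 115442\right) + 83392\right) \left(-223240\right)} = \frac{1}{\left(-115227 + 83392\right) \left(-223240\right)} = \frac{1}{\left(-31835\right) \left(-223240\right)} = \frac{1}{7106845400}$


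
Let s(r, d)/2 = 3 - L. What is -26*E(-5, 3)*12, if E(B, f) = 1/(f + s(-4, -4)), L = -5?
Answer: -312/19 ≈ -16.421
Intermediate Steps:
s(r, d) = 16 (s(r, d) = 2*(3 - 1*(-5)) = 2*(3 + 5) = 2*8 = 16)
E(B, f) = 1/(16 + f) (E(B, f) = 1/(f + 16) = 1/(16 + f))
-26*E(-5, 3)*12 = -26/(16 + 3)*12 = -26/19*12 = -312/19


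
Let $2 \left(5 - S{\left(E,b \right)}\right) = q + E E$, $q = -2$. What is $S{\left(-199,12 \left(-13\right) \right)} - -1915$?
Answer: $- \frac{35759}{2} \approx -17880.0$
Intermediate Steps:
$S{\left(E,b \right)} = 6 - \frac{E^{2}}{2}$ ($S{\left(E,b \right)} = 5 - \frac{-2 + E E}{2} = 5 - \frac{-2 + E^{2}}{2} = 5 - \left(-1 + \frac{E^{2}}{2}\right) = 6 - \frac{E^{2}}{2}$)
$S{\left(-199,12 \left(-13\right) \right)} - -1915 = \left(6 - \frac{\left(-199\right)^{2}}{2}\right) - -1915 = \left(6 - \frac{39601}{2}\right) + 1915 = - \frac{39589}{2} + 1915 = - \frac{35759}{2}$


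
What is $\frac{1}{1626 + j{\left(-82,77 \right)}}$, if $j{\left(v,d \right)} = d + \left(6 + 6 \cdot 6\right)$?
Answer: $\frac{1}{1745} \approx 0.00057307$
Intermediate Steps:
$j{\left(v,d \right)} = 42 + d$ ($j{\left(v,d \right)} = d + \left(6 + 36\right) = d + 42 = 42 + d$)
$\frac{1}{1626 + j{\left(-82,77 \right)}} = \frac{1}{1626 + \left(42 + 77\right)} = \frac{1}{1626 + 119} = \frac{1}{1745}$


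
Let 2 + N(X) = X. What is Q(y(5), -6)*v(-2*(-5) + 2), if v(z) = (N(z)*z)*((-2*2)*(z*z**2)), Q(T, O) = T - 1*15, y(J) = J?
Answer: 8294400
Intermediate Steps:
Q(T, O) = -15 + T (Q(T, O) = T - 15 = -15 + T)
N(X) = -2 + X
v(z) = -4*z**4*(-2 + z) (v(z) = ((-2 + z)*z)*((-2*2)*(z*z**2)) = (z*(-2 + z))*(-4*z**3) = -4*z**4*(-2 + z))
Q(y(5), -6)*v(-2*(-5) + 2) = (-15 + 5)*(4*(-2*(-5) + 2)**4*(2 - (-2*(-5) + 2))) = -40*(10 + 2)**4*(2 - (10 + 2)) = -40*12**4*(2 - 1*12) = -40*20736*(2 - 12) = -40*20736*(-10) = -10*(-829440) = 8294400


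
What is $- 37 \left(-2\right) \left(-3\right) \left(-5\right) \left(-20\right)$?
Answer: $-22200$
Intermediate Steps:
$- 37 \left(-2\right) \left(-3\right) \left(-5\right) \left(-20\right) = - 37 \cdot 6 \left(-5\right) \left(-20\right) = \left(-37\right) \left(-30\right) \left(-20\right) = 1110 \left(-20\right) = -22200$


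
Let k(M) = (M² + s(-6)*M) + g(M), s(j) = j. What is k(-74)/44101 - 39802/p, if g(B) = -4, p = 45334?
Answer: -743556029/999637367 ≈ -0.74383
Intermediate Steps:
k(M) = -4 + M² - 6*M (k(M) = (M² - 6*M) - 4 = -4 + M² - 6*M)
k(-74)/44101 - 39802/p = (-4 + (-74)² - 6*(-74))/44101 - 39802/45334 = (-4 + 5476 + 444)*(1/44101) - 39802*1/45334 = 5916*(1/44101) - 19901/22667 = 5916/44101 - 19901/22667 = -743556029/999637367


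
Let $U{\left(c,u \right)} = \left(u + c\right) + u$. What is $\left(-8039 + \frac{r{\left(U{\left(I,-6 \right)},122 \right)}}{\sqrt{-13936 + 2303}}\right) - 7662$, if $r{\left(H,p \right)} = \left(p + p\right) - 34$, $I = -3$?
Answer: $-15701 - \frac{210 i \sqrt{11633}}{11633} \approx -15701.0 - 1.947 i$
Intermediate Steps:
$U{\left(c,u \right)} = c + 2 u$ ($U{\left(c,u \right)} = \left(c + u\right) + u = c + 2 u$)
$r{\left(H,p \right)} = -34 + 2 p$ ($r{\left(H,p \right)} = 2 p - 34 = -34 + 2 p$)
$\left(-8039 + \frac{r{\left(U{\left(I,-6 \right)},122 \right)}}{\sqrt{-13936 + 2303}}\right) - 7662 = \left(-8039 + \frac{-34 + 2 \cdot 122}{\sqrt{-13936 + 2303}}\right) - 7662 = \left(-8039 + \frac{-34 + 244}{\sqrt{-11633}}\right) - 7662 = \left(-8039 + \frac{210}{i \sqrt{11633}}\right) - 7662 = \left(-8039 + 210 \left(- \frac{i \sqrt{11633}}{11633}\right)\right) - 7662 = \left(-8039 - \frac{210 i \sqrt{11633}}{11633}\right) - 7662 = -15701 - \frac{210 i \sqrt{11633}}{11633}$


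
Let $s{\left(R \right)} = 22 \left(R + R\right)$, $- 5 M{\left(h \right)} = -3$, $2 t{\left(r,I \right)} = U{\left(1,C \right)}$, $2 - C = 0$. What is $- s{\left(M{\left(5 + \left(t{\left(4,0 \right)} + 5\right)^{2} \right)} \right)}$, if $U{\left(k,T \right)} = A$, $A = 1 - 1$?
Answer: $- \frac{132}{5} \approx -26.4$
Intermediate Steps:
$C = 2$ ($C = 2 - 0 = 2 + 0 = 2$)
$A = 0$
$U{\left(k,T \right)} = 0$
$t{\left(r,I \right)} = 0$ ($t{\left(r,I \right)} = \frac{1}{2} \cdot 0 = 0$)
$M{\left(h \right)} = \frac{3}{5}$ ($M{\left(h \right)} = \left(- \frac{1}{5}\right) \left(-3\right) = \frac{3}{5}$)
$s{\left(R \right)} = 44 R$ ($s{\left(R \right)} = 22 \cdot 2 R = 44 R$)
$- s{\left(M{\left(5 + \left(t{\left(4,0 \right)} + 5\right)^{2} \right)} \right)} = - \frac{44 \cdot 3}{5} = \left(-1\right) \frac{132}{5} = - \frac{132}{5}$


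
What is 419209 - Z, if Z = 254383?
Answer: 164826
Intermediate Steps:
419209 - Z = 419209 - 1*254383 = 419209 - 254383 = 164826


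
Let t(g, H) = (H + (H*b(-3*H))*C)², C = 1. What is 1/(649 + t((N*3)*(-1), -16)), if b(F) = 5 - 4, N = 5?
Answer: 1/1673 ≈ 0.00059773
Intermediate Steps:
b(F) = 1
t(g, H) = 4*H² (t(g, H) = (H + (H*1)*1)² = (H + H*1)² = (H + H)² = (2*H)² = 4*H²)
1/(649 + t((N*3)*(-1), -16)) = 1/(649 + 4*(-16)²) = 1/(649 + 4*256) = 1/(649 + 1024) = 1/1673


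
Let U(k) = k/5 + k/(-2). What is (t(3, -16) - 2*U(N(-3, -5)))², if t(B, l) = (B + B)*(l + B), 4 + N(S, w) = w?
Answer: 173889/25 ≈ 6955.6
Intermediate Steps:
N(S, w) = -4 + w
U(k) = -3*k/10 (U(k) = k*(⅕) + k*(-½) = k/5 - k/2 = -3*k/10)
t(B, l) = 2*B*(B + l) (t(B, l) = (2*B)*(B + l) = 2*B*(B + l))
(t(3, -16) - 2*U(N(-3, -5)))² = (2*3*(3 - 16) - (-3)*(-4 - 5)/5)² = (2*3*(-13) - (-3)*(-9)/5)² = (-78 - 2*27/10)² = (-78 - 27/5)² = (-417/5)² = 173889/25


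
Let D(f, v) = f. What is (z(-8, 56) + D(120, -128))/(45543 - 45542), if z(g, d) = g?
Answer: 112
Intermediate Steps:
(z(-8, 56) + D(120, -128))/(45543 - 45542) = (-8 + 120)/(45543 - 45542) = 112/1 = 112*1 = 112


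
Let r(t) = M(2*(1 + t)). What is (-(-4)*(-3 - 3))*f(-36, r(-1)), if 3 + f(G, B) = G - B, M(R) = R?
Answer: 936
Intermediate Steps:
r(t) = 2 + 2*t (r(t) = 2*(1 + t) = 2 + 2*t)
f(G, B) = -3 + G - B (f(G, B) = -3 + (G - B) = -3 + G - B)
(-(-4)*(-3 - 3))*f(-36, r(-1)) = (-(-4)*(-3 - 3))*(-3 - 36 - (2 + 2*(-1))) = (-(-4)*(-6))*(-3 - 36 - (2 - 2)) = (-1*24)*(-3 - 36 - 1*0) = -24*(-3 - 36 + 0) = -24*(-39) = 936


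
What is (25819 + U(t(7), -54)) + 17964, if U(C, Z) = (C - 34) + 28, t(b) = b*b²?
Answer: 44120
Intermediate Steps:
t(b) = b³
U(C, Z) = -6 + C (U(C, Z) = (-34 + C) + 28 = -6 + C)
(25819 + U(t(7), -54)) + 17964 = (25819 + (-6 + 7³)) + 17964 = (25819 + (-6 + 343)) + 17964 = (25819 + 337) + 17964 = 26156 + 17964 = 44120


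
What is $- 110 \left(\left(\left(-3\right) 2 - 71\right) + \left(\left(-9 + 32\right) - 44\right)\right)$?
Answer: $10780$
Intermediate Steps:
$- 110 \left(\left(\left(-3\right) 2 - 71\right) + \left(\left(-9 + 32\right) - 44\right)\right) = - 110 \left(\left(-6 - 71\right) + \left(23 - 44\right)\right) = - 110 \left(-77 - 21\right) = \left(-110\right) \left(-98\right) = 10780$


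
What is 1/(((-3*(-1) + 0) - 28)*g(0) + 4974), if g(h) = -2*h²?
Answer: 1/4974 ≈ 0.00020105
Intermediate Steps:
1/(((-3*(-1) + 0) - 28)*g(0) + 4974) = 1/(((-3*(-1) + 0) - 28)*(-2*0²) + 4974) = 1/(((3 + 0) - 28)*(-2*0) + 4974) = 1/((3 - 28)*0 + 4974) = 1/(-25*0 + 4974) = 1/(0 + 4974) = 1/4974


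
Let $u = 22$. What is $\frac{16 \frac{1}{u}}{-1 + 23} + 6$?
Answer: $\frac{730}{121} \approx 6.0331$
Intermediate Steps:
$\frac{16 \frac{1}{u}}{-1 + 23} + 6 = \frac{16 \cdot \frac{1}{22}}{-1 + 23} + 6 = \frac{16 \cdot \frac{1}{22}}{22} + 6 = \frac{8}{11} \cdot \frac{1}{22} + 6 = \frac{4}{121} + 6 = \frac{730}{121}$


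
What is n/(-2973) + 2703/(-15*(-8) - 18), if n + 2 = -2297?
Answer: 162167/5946 ≈ 27.273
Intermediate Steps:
n = -2299 (n = -2 - 2297 = -2299)
n/(-2973) + 2703/(-15*(-8) - 18) = -2299/(-2973) + 2703/(-15*(-8) - 18) = -2299*(-1/2973) + 2703/(120 - 18) = 2299/2973 + 2703/102 = 2299/2973 + 2703*(1/102) = 2299/2973 + 53/2 = 162167/5946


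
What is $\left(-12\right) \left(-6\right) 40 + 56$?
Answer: $2936$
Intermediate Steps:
$\left(-12\right) \left(-6\right) 40 + 56 = 72 \cdot 40 + 56 = 2880 + 56 = 2936$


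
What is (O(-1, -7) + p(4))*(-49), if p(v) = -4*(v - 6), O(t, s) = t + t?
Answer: -294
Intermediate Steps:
O(t, s) = 2*t
p(v) = 24 - 4*v (p(v) = -4*(-6 + v) = 24 - 4*v)
(O(-1, -7) + p(4))*(-49) = (2*(-1) + (24 - 4*4))*(-49) = (-2 + (24 - 16))*(-49) = (-2 + 8)*(-49) = 6*(-49) = -294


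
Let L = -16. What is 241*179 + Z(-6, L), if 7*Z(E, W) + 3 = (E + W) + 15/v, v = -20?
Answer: 1207789/28 ≈ 43135.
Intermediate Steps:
Z(E, W) = -15/28 + E/7 + W/7 (Z(E, W) = -3/7 + ((E + W) + 15/(-20))/7 = -3/7 + ((E + W) + 15*(-1/20))/7 = -3/7 + ((E + W) - ¾)/7 = -3/7 + (-¾ + E + W)/7 = -3/7 + (-3/28 + E/7 + W/7) = -15/28 + E/7 + W/7)
241*179 + Z(-6, L) = 241*179 + (-15/28 + (⅐)*(-6) + (⅐)*(-16)) = 43139 + (-15/28 - 6/7 - 16/7) = 43139 - 103/28 = 1207789/28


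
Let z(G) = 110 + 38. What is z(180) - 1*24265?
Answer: -24117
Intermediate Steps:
z(G) = 148
z(180) - 1*24265 = 148 - 1*24265 = 148 - 24265 = -24117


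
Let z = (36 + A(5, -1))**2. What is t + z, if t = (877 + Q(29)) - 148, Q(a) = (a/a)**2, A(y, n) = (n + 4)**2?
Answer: 2755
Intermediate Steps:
A(y, n) = (4 + n)**2
Q(a) = 1 (Q(a) = 1**2 = 1)
z = 2025 (z = (36 + (4 - 1)**2)**2 = (36 + 3**2)**2 = (36 + 9)**2 = 45**2 = 2025)
t = 730 (t = (877 + 1) - 148 = 878 - 148 = 730)
t + z = 730 + 2025 = 2755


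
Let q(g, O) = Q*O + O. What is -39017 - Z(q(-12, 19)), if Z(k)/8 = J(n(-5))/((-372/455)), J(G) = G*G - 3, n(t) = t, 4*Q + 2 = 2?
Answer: -3608561/93 ≈ -38802.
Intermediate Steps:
Q = 0 (Q = -1/2 + (1/4)*2 = -1/2 + 1/2 = 0)
q(g, O) = O (q(g, O) = 0*O + O = 0 + O = O)
J(G) = -3 + G**2 (J(G) = G**2 - 3 = -3 + G**2)
Z(k) = -20020/93 (Z(k) = 8*((-3 + (-5)**2)/((-372/455))) = 8*((-3 + 25)/((-372*1/455))) = 8*(22/(-372/455)) = 8*(22*(-455/372)) = 8*(-5005/186) = -20020/93)
-39017 - Z(q(-12, 19)) = -39017 - 1*(-20020/93) = -39017 + 20020/93 = -3608561/93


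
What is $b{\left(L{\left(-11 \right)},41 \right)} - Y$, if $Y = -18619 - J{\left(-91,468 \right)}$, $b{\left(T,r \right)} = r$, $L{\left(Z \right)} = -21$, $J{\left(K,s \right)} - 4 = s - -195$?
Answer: $19327$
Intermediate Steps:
$J{\left(K,s \right)} = 199 + s$ ($J{\left(K,s \right)} = 4 + \left(s - -195\right) = 4 + \left(s + 195\right) = 4 + \left(195 + s\right) = 199 + s$)
$Y = -19286$ ($Y = -18619 - \left(199 + 468\right) = -18619 - 667 = -19286$)
$b{\left(L{\left(-11 \right)},41 \right)} - Y = 41 - -19286 = 41 + 19286 = 19327$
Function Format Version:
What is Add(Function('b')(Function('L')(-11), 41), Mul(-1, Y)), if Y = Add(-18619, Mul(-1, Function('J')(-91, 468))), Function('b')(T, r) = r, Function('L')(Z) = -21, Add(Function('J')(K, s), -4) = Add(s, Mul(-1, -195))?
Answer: 19327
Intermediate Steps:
Function('J')(K, s) = Add(199, s) (Function('J')(K, s) = Add(4, Add(s, Mul(-1, -195))) = Add(4, Add(s, 195)) = Add(4, Add(195, s)) = Add(199, s))
Y = -19286 (Y = Add(-18619, Mul(-1, Add(199, 468))) = Add(-18619, Mul(-1, 667)) = Add(-18619, -667) = -19286)
Add(Function('b')(Function('L')(-11), 41), Mul(-1, Y)) = Add(41, Mul(-1, -19286)) = Add(41, 19286) = 19327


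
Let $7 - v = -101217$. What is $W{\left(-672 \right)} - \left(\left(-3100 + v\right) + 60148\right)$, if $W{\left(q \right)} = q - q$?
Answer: $-158272$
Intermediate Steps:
$v = 101224$ ($v = 7 - -101217 = 7 + 101217 = 101224$)
$W{\left(q \right)} = 0$
$W{\left(-672 \right)} - \left(\left(-3100 + v\right) + 60148\right) = 0 - \left(\left(-3100 + 101224\right) + 60148\right) = 0 - \left(98124 + 60148\right) = 0 - 158272 = -158272$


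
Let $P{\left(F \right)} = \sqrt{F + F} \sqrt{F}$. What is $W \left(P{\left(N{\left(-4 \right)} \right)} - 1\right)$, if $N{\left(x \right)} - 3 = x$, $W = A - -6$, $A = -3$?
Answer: $-3 - 3 \sqrt{2} \approx -7.2426$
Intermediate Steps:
$W = 3$ ($W = -3 - -6 = -3 + 6 = 3$)
$N{\left(x \right)} = 3 + x$
$P{\left(F \right)} = F \sqrt{2}$ ($P{\left(F \right)} = \sqrt{2 F} \sqrt{F} = \sqrt{2} \sqrt{F} \sqrt{F} = F \sqrt{2}$)
$W \left(P{\left(N{\left(-4 \right)} \right)} - 1\right) = 3 \left(\left(3 - 4\right) \sqrt{2} - 1\right) = 3 \left(- \sqrt{2} - 1\right) = 3 \left(-1 - \sqrt{2}\right) = -3 - 3 \sqrt{2}$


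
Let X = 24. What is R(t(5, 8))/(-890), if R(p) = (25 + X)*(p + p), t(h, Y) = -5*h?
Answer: 245/89 ≈ 2.7528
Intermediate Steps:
R(p) = 98*p (R(p) = (25 + 24)*(p + p) = 49*(2*p) = 98*p)
R(t(5, 8))/(-890) = (98*(-5*5))/(-890) = (98*(-25))*(-1/890) = -2450*(-1/890) = 245/89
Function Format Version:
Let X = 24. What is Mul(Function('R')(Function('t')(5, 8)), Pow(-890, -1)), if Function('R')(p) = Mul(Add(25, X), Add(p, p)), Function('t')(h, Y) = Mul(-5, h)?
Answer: Rational(245, 89) ≈ 2.7528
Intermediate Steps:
Function('R')(p) = Mul(98, p) (Function('R')(p) = Mul(Add(25, 24), Add(p, p)) = Mul(49, Mul(2, p)) = Mul(98, p))
Mul(Function('R')(Function('t')(5, 8)), Pow(-890, -1)) = Mul(Mul(98, Mul(-5, 5)), Pow(-890, -1)) = Mul(Mul(98, -25), Rational(-1, 890)) = Mul(-2450, Rational(-1, 890)) = Rational(245, 89)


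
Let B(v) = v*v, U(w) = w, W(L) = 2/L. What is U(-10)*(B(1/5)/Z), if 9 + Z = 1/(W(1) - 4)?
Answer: 4/95 ≈ 0.042105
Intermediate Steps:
B(v) = v²
Z = -19/2 (Z = -9 + 1/(2/1 - 4) = -9 + 1/(2*1 - 4) = -9 + 1/(2 - 4) = -9 + 1/(-2) = -9 - ½ = -19/2 ≈ -9.5000)
U(-10)*(B(1/5)/Z) = -10*(1/5)²/(-19/2) = -10*(⅕)²*(-2)/19 = -2*(-2)/(5*19) = -10*(-2/475) = 4/95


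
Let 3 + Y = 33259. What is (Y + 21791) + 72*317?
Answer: 77871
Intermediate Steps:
Y = 33256 (Y = -3 + 33259 = 33256)
(Y + 21791) + 72*317 = (33256 + 21791) + 72*317 = 55047 + 22824 = 77871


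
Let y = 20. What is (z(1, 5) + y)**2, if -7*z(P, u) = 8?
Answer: 17424/49 ≈ 355.59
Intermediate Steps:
z(P, u) = -8/7 (z(P, u) = -1/7*8 = -8/7)
(z(1, 5) + y)**2 = (-8/7 + 20)**2 = (132/7)**2 = 17424/49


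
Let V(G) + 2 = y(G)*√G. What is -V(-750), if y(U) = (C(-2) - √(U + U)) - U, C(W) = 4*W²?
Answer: 2 - 750*√2 - 3830*I*√30 ≈ -1058.7 - 20978.0*I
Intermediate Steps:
y(U) = 16 - U - √2*√U (y(U) = (4*(-2)² - √(U + U)) - U = (4*4 - √(2*U)) - U = (16 - √2*√U) - U = 16 - U - √2*√U)
V(G) = -2 + √G*(16 - G - √2*√G) (V(G) = -2 + (16 - G - √2*√G)*√G = -2 + √G*(16 - G - √2*√G))
-V(-750) = -(-2 + √(-750)*(16 - 1*(-750) - √2*√(-750))) = -(-2 + (5*I*√30)*(16 + 750 - √2*5*I*√30)) = -(-2 + (5*I*√30)*(16 + 750 - 10*I*√15)) = -(-2 + (5*I*√30)*(766 - 10*I*√15)) = -(-2 + 5*I*√30*(766 - 10*I*√15)) = 2 - 5*I*√30*(766 - 10*I*√15)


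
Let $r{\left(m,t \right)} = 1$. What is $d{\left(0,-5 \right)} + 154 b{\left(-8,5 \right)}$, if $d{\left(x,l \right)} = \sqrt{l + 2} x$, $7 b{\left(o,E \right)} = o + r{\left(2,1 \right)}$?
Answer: $-154$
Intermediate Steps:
$b{\left(o,E \right)} = \frac{1}{7} + \frac{o}{7}$ ($b{\left(o,E \right)} = \frac{o + 1}{7} = \frac{1 + o}{7} = \frac{1}{7} + \frac{o}{7}$)
$d{\left(x,l \right)} = x \sqrt{2 + l}$ ($d{\left(x,l \right)} = \sqrt{2 + l} x = x \sqrt{2 + l}$)
$d{\left(0,-5 \right)} + 154 b{\left(-8,5 \right)} = 0 \sqrt{2 - 5} + 154 \left(\frac{1}{7} + \frac{1}{7} \left(-8\right)\right) = 0 \sqrt{-3} + 154 \left(\frac{1}{7} - \frac{8}{7}\right) = 0 i \sqrt{3} + 154 \left(-1\right) = 0 - 154 = -154$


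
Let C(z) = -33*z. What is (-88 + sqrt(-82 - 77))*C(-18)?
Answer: -52272 + 594*I*sqrt(159) ≈ -52272.0 + 7490.1*I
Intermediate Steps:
(-88 + sqrt(-82 - 77))*C(-18) = (-88 + sqrt(-82 - 77))*(-33*(-18)) = (-88 + sqrt(-159))*594 = (-88 + I*sqrt(159))*594 = -52272 + 594*I*sqrt(159)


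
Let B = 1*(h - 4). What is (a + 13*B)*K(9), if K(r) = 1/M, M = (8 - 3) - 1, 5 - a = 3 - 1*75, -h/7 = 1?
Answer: -33/2 ≈ -16.500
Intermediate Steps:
h = -7 (h = -7*1 = -7)
B = -11 (B = 1*(-7 - 4) = 1*(-11) = -11)
a = 77 (a = 5 - (3 - 1*75) = 5 - (3 - 75) = 5 - 1*(-72) = 5 + 72 = 77)
M = 4 (M = 5 - 1 = 4)
K(r) = 1/4
(a + 13*B)*K(9) = (77 + 13*(-11))*(1/4) = (77 - 143)*(1/4) = -66*1/4 = -33/2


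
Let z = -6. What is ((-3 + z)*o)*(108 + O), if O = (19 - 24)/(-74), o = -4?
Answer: 143946/37 ≈ 3890.4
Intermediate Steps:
O = 5/74 (O = -5*(-1/74) = 5/74 ≈ 0.067568)
((-3 + z)*o)*(108 + O) = ((-3 - 6)*(-4))*(108 + 5/74) = -9*(-4)*(7997/74) = 36*(7997/74) = 143946/37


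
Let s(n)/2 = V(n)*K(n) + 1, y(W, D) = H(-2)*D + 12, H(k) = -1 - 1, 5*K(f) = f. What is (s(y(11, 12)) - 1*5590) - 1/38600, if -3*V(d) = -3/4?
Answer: -215743121/38600 ≈ -5589.2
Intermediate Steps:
K(f) = f/5
H(k) = -2
V(d) = ¼ (V(d) = -(-1)/4 = -⅓*(-¾) = ¼)
y(W, D) = 12 - 2*D (y(W, D) = -2*D + 12 = 12 - 2*D)
s(n) = 2 + n/10 (s(n) = 2*((n/5)/4 + 1) = 2*(n/20 + 1) = 2*(1 + n/20) = 2 + n/10)
(s(y(11, 12)) - 1*5590) - 1/38600 = ((2 + (12 - 2*12)/10) - 1*5590) - 1/38600 = ((2 + (12 - 24)/10) - 5590) - 1*1/38600 = ((2 + (⅒)*(-12)) - 5590) - 1/38600 = ((2 - 6/5) - 5590) - 1/38600 = (⅘ - 5590) - 1/38600 = -27946/5 - 1/38600 = -215743121/38600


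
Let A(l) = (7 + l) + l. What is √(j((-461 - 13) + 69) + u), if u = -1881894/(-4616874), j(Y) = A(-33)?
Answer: 46*I*√16395289053/769479 ≈ 7.6546*I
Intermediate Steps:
A(l) = 7 + 2*l
j(Y) = -59 (j(Y) = 7 + 2*(-33) = 7 - 66 = -59)
u = 313649/769479 (u = -1881894*(-1/4616874) = 313649/769479 ≈ 0.40761)
√(j((-461 - 13) + 69) + u) = √(-59 + 313649/769479) = √(-45085612/769479) = 46*I*√16395289053/769479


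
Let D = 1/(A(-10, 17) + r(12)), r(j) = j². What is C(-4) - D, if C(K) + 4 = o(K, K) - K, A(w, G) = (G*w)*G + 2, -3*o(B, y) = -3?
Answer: 2745/2744 ≈ 1.0004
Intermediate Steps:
o(B, y) = 1 (o(B, y) = -⅓*(-3) = 1)
A(w, G) = 2 + w*G² (A(w, G) = w*G² + 2 = 2 + w*G²)
D = -1/2744 (D = 1/((2 - 10*17²) + 12²) = 1/((2 - 10*289) + 144) = 1/((2 - 2890) + 144) = 1/(-2888 + 144) = 1/(-2744) = -1/2744 ≈ -0.00036443)
C(K) = -3 - K (C(K) = -4 + (1 - K) = -3 - K)
C(-4) - D = (-3 - 1*(-4)) - 1*(-1/2744) = (-3 + 4) + 1/2744 = 1 + 1/2744 = 2745/2744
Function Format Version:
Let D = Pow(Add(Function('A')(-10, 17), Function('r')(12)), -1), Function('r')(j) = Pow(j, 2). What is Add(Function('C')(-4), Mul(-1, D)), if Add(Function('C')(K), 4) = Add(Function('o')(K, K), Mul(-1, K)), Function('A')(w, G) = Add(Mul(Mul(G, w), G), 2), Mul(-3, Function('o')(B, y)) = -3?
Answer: Rational(2745, 2744) ≈ 1.0004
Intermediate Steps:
Function('o')(B, y) = 1 (Function('o')(B, y) = Mul(Rational(-1, 3), -3) = 1)
Function('A')(w, G) = Add(2, Mul(w, Pow(G, 2))) (Function('A')(w, G) = Add(Mul(w, Pow(G, 2)), 2) = Add(2, Mul(w, Pow(G, 2))))
D = Rational(-1, 2744) (D = Pow(Add(Add(2, Mul(-10, Pow(17, 2))), Pow(12, 2)), -1) = Pow(Add(Add(2, Mul(-10, 289)), 144), -1) = Pow(Add(Add(2, -2890), 144), -1) = Pow(Add(-2888, 144), -1) = Pow(-2744, -1) = Rational(-1, 2744) ≈ -0.00036443)
Function('C')(K) = Add(-3, Mul(-1, K)) (Function('C')(K) = Add(-4, Add(1, Mul(-1, K))) = Add(-3, Mul(-1, K)))
Add(Function('C')(-4), Mul(-1, D)) = Add(Add(-3, Mul(-1, -4)), Mul(-1, Rational(-1, 2744))) = Add(Add(-3, 4), Rational(1, 2744)) = Add(1, Rational(1, 2744)) = Rational(2745, 2744)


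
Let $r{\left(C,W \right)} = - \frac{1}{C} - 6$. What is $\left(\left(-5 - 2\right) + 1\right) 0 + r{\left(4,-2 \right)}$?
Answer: $- \frac{25}{4} \approx -6.25$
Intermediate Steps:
$r{\left(C,W \right)} = -6 - \frac{1}{C}$ ($r{\left(C,W \right)} = - \frac{1}{C} - 6 = -6 - \frac{1}{C}$)
$\left(\left(-5 - 2\right) + 1\right) 0 + r{\left(4,-2 \right)} = \left(\left(-5 - 2\right) + 1\right) 0 - \frac{25}{4} = \left(-7 + 1\right) 0 - \frac{25}{4} = \left(-6\right) 0 - \frac{25}{4} = 0 - \frac{25}{4} = - \frac{25}{4}$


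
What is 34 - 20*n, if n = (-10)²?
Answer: -1966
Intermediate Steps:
n = 100
34 - 20*n = 34 - 20*100 = 34 - 2000 = -1966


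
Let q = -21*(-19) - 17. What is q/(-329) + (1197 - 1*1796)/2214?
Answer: -1042819/728406 ≈ -1.4316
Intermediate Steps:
q = 382 (q = 399 - 17 = 382)
q/(-329) + (1197 - 1*1796)/2214 = 382/(-329) + (1197 - 1*1796)/2214 = 382*(-1/329) + (1197 - 1796)*(1/2214) = -382/329 - 599*1/2214 = -382/329 - 599/2214 = -1042819/728406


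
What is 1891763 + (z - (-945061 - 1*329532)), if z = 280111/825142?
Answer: 2612693602663/825142 ≈ 3.1664e+6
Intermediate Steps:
z = 280111/825142 (z = 280111*(1/825142) = 280111/825142 ≈ 0.33947)
1891763 + (z - (-945061 - 1*329532)) = 1891763 + (280111/825142 - (-945061 - 1*329532)) = 1891763 + (280111/825142 - (-945061 - 329532)) = 1891763 + (280111/825142 - 1*(-1274593)) = 1891763 + (280111/825142 + 1274593) = 1891763 + 1051720497317/825142 = 2612693602663/825142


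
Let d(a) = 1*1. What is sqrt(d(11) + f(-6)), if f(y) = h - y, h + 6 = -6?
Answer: I*sqrt(5) ≈ 2.2361*I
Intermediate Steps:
h = -12 (h = -6 - 6 = -12)
f(y) = -12 - y
d(a) = 1
sqrt(d(11) + f(-6)) = sqrt(1 + (-12 - 1*(-6))) = sqrt(1 + (-12 + 6)) = sqrt(1 - 6) = sqrt(-5) = I*sqrt(5)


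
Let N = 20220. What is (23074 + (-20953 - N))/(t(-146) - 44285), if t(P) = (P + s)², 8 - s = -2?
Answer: 18099/25789 ≈ 0.70181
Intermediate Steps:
s = 10 (s = 8 - 1*(-2) = 8 + 2 = 10)
t(P) = (10 + P)² (t(P) = (P + 10)² = (10 + P)²)
(23074 + (-20953 - N))/(t(-146) - 44285) = (23074 + (-20953 - 1*20220))/((10 - 146)² - 44285) = (23074 + (-20953 - 20220))/((-136)² - 44285) = (23074 - 41173)/(18496 - 44285) = -18099/(-25789) = -18099*(-1/25789) = 18099/25789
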